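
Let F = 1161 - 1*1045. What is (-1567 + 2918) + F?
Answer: 1467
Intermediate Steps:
F = 116 (F = 1161 - 1045 = 116)
(-1567 + 2918) + F = (-1567 + 2918) + 116 = 1351 + 116 = 1467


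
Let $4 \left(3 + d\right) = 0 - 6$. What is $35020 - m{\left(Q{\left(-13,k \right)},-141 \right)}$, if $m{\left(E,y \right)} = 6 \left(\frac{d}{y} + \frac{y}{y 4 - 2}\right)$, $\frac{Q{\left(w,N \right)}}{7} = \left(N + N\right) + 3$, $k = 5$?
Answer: $\frac{465778592}{13301} \approx 35018.0$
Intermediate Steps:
$d = - \frac{9}{2}$ ($d = -3 + \frac{0 - 6}{4} = -3 + \frac{1}{4} \left(-6\right) = -3 - \frac{3}{2} = - \frac{9}{2} \approx -4.5$)
$Q{\left(w,N \right)} = 21 + 14 N$ ($Q{\left(w,N \right)} = 7 \left(\left(N + N\right) + 3\right) = 7 \left(2 N + 3\right) = 7 \left(3 + 2 N\right) = 21 + 14 N$)
$m{\left(E,y \right)} = - \frac{27}{y} + \frac{6 y}{-2 + 4 y}$ ($m{\left(E,y \right)} = 6 \left(- \frac{9}{2 y} + \frac{y}{y 4 - 2}\right) = 6 \left(- \frac{9}{2 y} + \frac{y}{4 y - 2}\right) = 6 \left(- \frac{9}{2 y} + \frac{y}{-2 + 4 y}\right) = - \frac{27}{y} + \frac{6 y}{-2 + 4 y}$)
$35020 - m{\left(Q{\left(-13,k \right)},-141 \right)} = 35020 - \frac{3 \left(9 + \left(-141\right)^{2} - -2538\right)}{\left(-141\right) \left(-1 + 2 \left(-141\right)\right)} = 35020 - 3 \left(- \frac{1}{141}\right) \frac{1}{-1 - 282} \left(9 + 19881 + 2538\right) = 35020 - 3 \left(- \frac{1}{141}\right) \frac{1}{-283} \cdot 22428 = 35020 - 3 \left(- \frac{1}{141}\right) \left(- \frac{1}{283}\right) 22428 = 35020 - \frac{22428}{13301} = \frac{465778592}{13301}$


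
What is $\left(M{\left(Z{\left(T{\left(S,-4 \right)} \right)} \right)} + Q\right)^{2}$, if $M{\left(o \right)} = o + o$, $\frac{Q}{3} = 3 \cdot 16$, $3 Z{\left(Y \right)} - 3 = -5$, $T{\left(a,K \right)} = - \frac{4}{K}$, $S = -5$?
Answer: $\frac{183184}{9} \approx 20354.0$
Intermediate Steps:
$Z{\left(Y \right)} = - \frac{2}{3}$ ($Z{\left(Y \right)} = 1 + \frac{1}{3} \left(-5\right) = 1 - \frac{5}{3} = - \frac{2}{3}$)
$Q = 144$ ($Q = 3 \cdot 3 \cdot 16 = 3 \cdot 48 = 144$)
$M{\left(o \right)} = 2 o$
$\left(M{\left(Z{\left(T{\left(S,-4 \right)} \right)} \right)} + Q\right)^{2} = \left(2 \left(- \frac{2}{3}\right) + 144\right)^{2} = \left(- \frac{4}{3} + 144\right)^{2} = \left(\frac{428}{3}\right)^{2} = \frac{183184}{9}$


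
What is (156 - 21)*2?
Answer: 270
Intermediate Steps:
(156 - 21)*2 = 135*2 = 270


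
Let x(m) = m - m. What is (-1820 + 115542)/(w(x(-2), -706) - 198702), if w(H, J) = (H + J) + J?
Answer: -56861/100057 ≈ -0.56829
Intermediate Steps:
x(m) = 0
w(H, J) = H + 2*J
(-1820 + 115542)/(w(x(-2), -706) - 198702) = (-1820 + 115542)/((0 + 2*(-706)) - 198702) = 113722/((0 - 1412) - 198702) = 113722/(-1412 - 198702) = 113722/(-200114) = 113722*(-1/200114) = -56861/100057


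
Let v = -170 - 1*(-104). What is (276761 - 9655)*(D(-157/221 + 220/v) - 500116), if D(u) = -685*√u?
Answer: -133583984296 - 182967610*I*√1777503/663 ≈ -1.3358e+11 - 3.6793e+8*I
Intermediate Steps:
v = -66 (v = -170 + 104 = -66)
(276761 - 9655)*(D(-157/221 + 220/v) - 500116) = (276761 - 9655)*(-685*√(-157/221 + 220/(-66)) - 500116) = 267106*(-685*√(-157*1/221 + 220*(-1/66)) - 500116) = 267106*(-685*√(-157/221 - 10/3) - 500116) = 267106*(-685*I*√1777503/663 - 500116) = 267106*(-500116 - 685*I*√1777503/663) = -133583984296 - 182967610*I*√1777503/663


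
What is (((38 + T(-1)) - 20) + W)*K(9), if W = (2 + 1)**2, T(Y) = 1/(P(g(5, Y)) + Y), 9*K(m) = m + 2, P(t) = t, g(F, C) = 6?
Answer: 1496/45 ≈ 33.244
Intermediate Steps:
K(m) = 2/9 + m/9 (K(m) = (m + 2)/9 = (2 + m)/9 = 2/9 + m/9)
T(Y) = 1/(6 + Y)
W = 9 (W = 3**2 = 9)
(((38 + T(-1)) - 20) + W)*K(9) = (((38 + 1/(6 - 1)) - 20) + 9)*(2/9 + (1/9)*9) = (((38 + 1/5) - 20) + 9)*(2/9 + 1) = (((38 + 1/5) - 20) + 9)*(11/9) = ((191/5 - 20) + 9)*(11/9) = (91/5 + 9)*(11/9) = (136/5)*(11/9) = 1496/45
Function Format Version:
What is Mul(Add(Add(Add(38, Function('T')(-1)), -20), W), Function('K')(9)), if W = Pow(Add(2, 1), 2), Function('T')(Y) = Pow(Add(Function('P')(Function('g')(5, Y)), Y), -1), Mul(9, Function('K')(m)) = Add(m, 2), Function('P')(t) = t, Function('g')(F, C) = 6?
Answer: Rational(1496, 45) ≈ 33.244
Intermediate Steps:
Function('K')(m) = Add(Rational(2, 9), Mul(Rational(1, 9), m)) (Function('K')(m) = Mul(Rational(1, 9), Add(m, 2)) = Mul(Rational(1, 9), Add(2, m)) = Add(Rational(2, 9), Mul(Rational(1, 9), m)))
Function('T')(Y) = Pow(Add(6, Y), -1)
W = 9 (W = Pow(3, 2) = 9)
Mul(Add(Add(Add(38, Function('T')(-1)), -20), W), Function('K')(9)) = Mul(Add(Add(Add(38, Pow(Add(6, -1), -1)), -20), 9), Add(Rational(2, 9), Mul(Rational(1, 9), 9))) = Mul(Add(Add(Add(38, Pow(5, -1)), -20), 9), Add(Rational(2, 9), 1)) = Mul(Add(Add(Add(38, Rational(1, 5)), -20), 9), Rational(11, 9)) = Mul(Add(Add(Rational(191, 5), -20), 9), Rational(11, 9)) = Mul(Add(Rational(91, 5), 9), Rational(11, 9)) = Mul(Rational(136, 5), Rational(11, 9)) = Rational(1496, 45)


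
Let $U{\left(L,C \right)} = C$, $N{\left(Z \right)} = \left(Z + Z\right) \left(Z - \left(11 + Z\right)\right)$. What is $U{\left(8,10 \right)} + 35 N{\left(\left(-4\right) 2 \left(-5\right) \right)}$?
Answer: $-30790$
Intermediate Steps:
$N{\left(Z \right)} = - 22 Z$ ($N{\left(Z \right)} = 2 Z \left(-11\right) = - 22 Z$)
$U{\left(8,10 \right)} + 35 N{\left(\left(-4\right) 2 \left(-5\right) \right)} = 10 + 35 \left(- 22 \left(-4\right) 2 \left(-5\right)\right) = 10 + 35 \left(- 22 \left(\left(-8\right) \left(-5\right)\right)\right) = 10 + 35 \left(\left(-22\right) 40\right) = 10 + 35 \left(-880\right) = 10 - 30800 = -30790$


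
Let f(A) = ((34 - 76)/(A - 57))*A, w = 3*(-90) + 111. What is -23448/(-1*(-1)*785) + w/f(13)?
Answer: -3049078/71435 ≈ -42.683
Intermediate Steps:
w = -159 (w = -270 + 111 = -159)
f(A) = -42*A/(-57 + A) (f(A) = (-42/(-57 + A))*A = -42*A/(-57 + A))
-23448/(-1*(-1)*785) + w/f(13) = -23448/(-1*(-1)*785) - 159/((-42*13/(-57 + 13))) = -23448/(1*785) - 159/((-42*13/(-44))) = -23448/785 - 159/((-42*13*(-1/44))) = -23448*1/785 - 159/273/22 = -23448/785 - 159*22/273 = -23448/785 - 1166/91 = -3049078/71435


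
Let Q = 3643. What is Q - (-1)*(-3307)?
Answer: 336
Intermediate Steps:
Q - (-1)*(-3307) = 3643 - (-1)*(-3307) = 3643 - 1*3307 = 3643 - 3307 = 336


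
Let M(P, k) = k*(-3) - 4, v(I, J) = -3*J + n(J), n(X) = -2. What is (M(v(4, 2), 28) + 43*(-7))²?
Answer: 151321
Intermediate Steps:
v(I, J) = -2 - 3*J (v(I, J) = -3*J - 2 = -2 - 3*J)
M(P, k) = -4 - 3*k (M(P, k) = -3*k - 4 = -4 - 3*k)
(M(v(4, 2), 28) + 43*(-7))² = ((-4 - 3*28) + 43*(-7))² = ((-4 - 84) - 301)² = (-88 - 301)² = (-389)² = 151321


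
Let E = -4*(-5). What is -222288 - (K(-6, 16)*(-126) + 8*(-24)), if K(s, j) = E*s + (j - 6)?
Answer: -235956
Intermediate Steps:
E = 20
K(s, j) = -6 + j + 20*s (K(s, j) = 20*s + (j - 6) = 20*s + (-6 + j) = -6 + j + 20*s)
-222288 - (K(-6, 16)*(-126) + 8*(-24)) = -222288 - ((-6 + 16 + 20*(-6))*(-126) + 8*(-24)) = -222288 - ((-6 + 16 - 120)*(-126) - 192) = -222288 - (-110*(-126) - 192) = -222288 - (13860 - 192) = -222288 - 1*13668 = -222288 - 13668 = -235956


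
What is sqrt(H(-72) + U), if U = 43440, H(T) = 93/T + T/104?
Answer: sqrt(1057107558)/156 ≈ 208.42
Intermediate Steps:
H(T) = 93/T + T/104 (H(T) = 93/T + T*(1/104) = 93/T + T/104)
sqrt(H(-72) + U) = sqrt((93/(-72) + (1/104)*(-72)) + 43440) = sqrt((93*(-1/72) - 9/13) + 43440) = sqrt((-31/24 - 9/13) + 43440) = sqrt(-619/312 + 43440) = sqrt(13552661/312) = sqrt(1057107558)/156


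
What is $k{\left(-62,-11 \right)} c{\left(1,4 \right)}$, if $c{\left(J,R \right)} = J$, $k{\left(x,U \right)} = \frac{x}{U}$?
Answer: $\frac{62}{11} \approx 5.6364$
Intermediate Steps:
$k{\left(-62,-11 \right)} c{\left(1,4 \right)} = - \frac{62}{-11} \cdot 1 = \left(-62\right) \left(- \frac{1}{11}\right) 1 = \frac{62}{11} \cdot 1 = \frac{62}{11}$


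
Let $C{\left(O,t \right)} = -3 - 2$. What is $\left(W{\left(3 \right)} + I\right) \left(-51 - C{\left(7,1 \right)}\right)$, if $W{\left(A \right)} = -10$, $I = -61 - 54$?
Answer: $5750$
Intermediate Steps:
$C{\left(O,t \right)} = -5$ ($C{\left(O,t \right)} = -3 - 2 = -5$)
$I = -115$ ($I = -61 - 54 = -115$)
$\left(W{\left(3 \right)} + I\right) \left(-51 - C{\left(7,1 \right)}\right) = \left(-10 - 115\right) \left(-51 - -5\right) = - 125 \left(-51 + 5\right) = \left(-125\right) \left(-46\right) = 5750$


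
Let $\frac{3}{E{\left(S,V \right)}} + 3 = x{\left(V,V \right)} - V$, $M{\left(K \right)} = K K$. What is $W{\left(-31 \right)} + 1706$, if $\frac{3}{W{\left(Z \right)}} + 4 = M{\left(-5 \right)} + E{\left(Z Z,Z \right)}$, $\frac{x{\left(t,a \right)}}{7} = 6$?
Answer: $\frac{837716}{491} \approx 1706.1$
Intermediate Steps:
$M{\left(K \right)} = K^{2}$
$x{\left(t,a \right)} = 42$ ($x{\left(t,a \right)} = 7 \cdot 6 = 42$)
$E{\left(S,V \right)} = \frac{3}{39 - V}$ ($E{\left(S,V \right)} = \frac{3}{-3 - \left(-42 + V\right)} = \frac{3}{39 - V}$)
$W{\left(Z \right)} = \frac{3}{21 - \frac{3}{-39 + Z}}$ ($W{\left(Z \right)} = \frac{3}{-4 + \left(\left(-5\right)^{2} - \frac{3}{-39 + Z}\right)} = \frac{3}{-4 + \left(25 - \frac{3}{-39 + Z}\right)} = \frac{3}{21 - \frac{3}{-39 + Z}}$)
$W{\left(-31 \right)} + 1706 = \frac{-39 - 31}{-274 + 7 \left(-31\right)} + 1706 = \frac{1}{-274 - 217} \left(-70\right) + 1706 = \frac{1}{-491} \left(-70\right) + 1706 = \left(- \frac{1}{491}\right) \left(-70\right) + 1706 = \frac{70}{491} + 1706 = \frac{837716}{491}$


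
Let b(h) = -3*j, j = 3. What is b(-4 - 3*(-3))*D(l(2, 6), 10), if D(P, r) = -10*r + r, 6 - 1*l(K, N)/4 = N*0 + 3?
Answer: 810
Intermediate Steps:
b(h) = -9 (b(h) = -3*3 = -9)
l(K, N) = 12 (l(K, N) = 24 - 4*(N*0 + 3) = 24 - 4*(0 + 3) = 24 - 4*3 = 24 - 12 = 12)
D(P, r) = -9*r
b(-4 - 3*(-3))*D(l(2, 6), 10) = -(-81)*10 = -9*(-90) = 810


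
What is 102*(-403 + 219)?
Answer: -18768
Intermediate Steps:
102*(-403 + 219) = 102*(-184) = -18768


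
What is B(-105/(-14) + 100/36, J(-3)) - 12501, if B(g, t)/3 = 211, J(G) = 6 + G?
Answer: -11868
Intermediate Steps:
B(g, t) = 633 (B(g, t) = 3*211 = 633)
B(-105/(-14) + 100/36, J(-3)) - 12501 = 633 - 12501 = -11868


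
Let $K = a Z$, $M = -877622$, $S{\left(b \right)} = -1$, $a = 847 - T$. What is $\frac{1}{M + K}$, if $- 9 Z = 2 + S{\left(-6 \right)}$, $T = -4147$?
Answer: $- \frac{9}{7903592} \approx -1.1387 \cdot 10^{-6}$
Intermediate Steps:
$a = 4994$ ($a = 847 - -4147 = 847 + 4147 = 4994$)
$Z = - \frac{1}{9}$ ($Z = - \frac{2 - 1}{9} = \left(- \frac{1}{9}\right) 1 = - \frac{1}{9} \approx -0.11111$)
$K = - \frac{4994}{9}$ ($K = 4994 \left(- \frac{1}{9}\right) = - \frac{4994}{9} \approx -554.89$)
$\frac{1}{M + K} = \frac{1}{-877622 - \frac{4994}{9}} = \frac{1}{- \frac{7903592}{9}} = - \frac{9}{7903592}$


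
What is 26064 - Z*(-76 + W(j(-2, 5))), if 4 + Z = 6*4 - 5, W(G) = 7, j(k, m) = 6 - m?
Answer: 27099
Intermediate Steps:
Z = 15 (Z = -4 + (6*4 - 5) = -4 + (24 - 5) = -4 + 19 = 15)
26064 - Z*(-76 + W(j(-2, 5))) = 26064 - 15*(-76 + 7) = 26064 - 15*(-69) = 26064 - 1*(-1035) = 26064 + 1035 = 27099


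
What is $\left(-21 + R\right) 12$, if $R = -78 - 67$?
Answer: $-1992$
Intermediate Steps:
$R = -145$ ($R = -78 - 67 = -145$)
$\left(-21 + R\right) 12 = \left(-21 - 145\right) 12 = \left(-166\right) 12 = -1992$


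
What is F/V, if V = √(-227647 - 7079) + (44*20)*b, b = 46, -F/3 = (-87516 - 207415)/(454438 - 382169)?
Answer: 17908210320/59219571895447 - 884793*I*√234726/118439143790894 ≈ 0.0003024 - 3.6193e-6*I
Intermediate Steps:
F = 884793/72269 (F = -3*(-87516 - 207415)/(454438 - 382169) = -(-884793)/72269 = -3*(-294931/72269) = 884793/72269 ≈ 12.243)
V = 40480 + I*√234726 (V = √(-227647 - 7079) + (44*20)*46 = √(-234726) + 880*46 = I*√234726 + 40480 = 40480 + I*√234726 ≈ 40480.0 + 484.49*I)
F/V = 884793/(72269*(40480 + I*√234726))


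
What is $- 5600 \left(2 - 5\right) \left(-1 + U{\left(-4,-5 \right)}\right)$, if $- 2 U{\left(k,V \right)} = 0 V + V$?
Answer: $25200$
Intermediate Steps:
$U{\left(k,V \right)} = - \frac{V}{2}$ ($U{\left(k,V \right)} = - \frac{0 V + V}{2} = - \frac{0 + V}{2} = - \frac{V}{2}$)
$- 5600 \left(2 - 5\right) \left(-1 + U{\left(-4,-5 \right)}\right) = - 5600 \left(2 - 5\right) \left(-1 - - \frac{5}{2}\right) = - 5600 \left(- 3 \left(-1 + \frac{5}{2}\right)\right) = - 5600 \left(\left(-3\right) \frac{3}{2}\right) = \left(-5600\right) \left(- \frac{9}{2}\right) = 25200$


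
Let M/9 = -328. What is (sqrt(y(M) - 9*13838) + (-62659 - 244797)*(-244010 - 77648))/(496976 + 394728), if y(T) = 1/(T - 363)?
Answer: 12361960256/111463 + I*sqrt(1368620063265)/2955998760 ≈ 1.1091e+5 + 0.00039577*I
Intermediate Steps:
M = -2952 (M = 9*(-328) = -2952)
y(T) = 1/(-363 + T)
(sqrt(y(M) - 9*13838) + (-62659 - 244797)*(-244010 - 77648))/(496976 + 394728) = (sqrt(1/(-363 - 2952) - 9*13838) + (-62659 - 244797)*(-244010 - 77648))/(496976 + 394728) = (sqrt(1/(-3315) - 124542) - 307456*(-321658))/891704 = (sqrt(-1/3315 - 124542) + 98895682048)*(1/891704) = (sqrt(-412856731/3315) + 98895682048)*(1/891704) = (I*sqrt(1368620063265)/3315 + 98895682048)*(1/891704) = (98895682048 + I*sqrt(1368620063265)/3315)*(1/891704) = 12361960256/111463 + I*sqrt(1368620063265)/2955998760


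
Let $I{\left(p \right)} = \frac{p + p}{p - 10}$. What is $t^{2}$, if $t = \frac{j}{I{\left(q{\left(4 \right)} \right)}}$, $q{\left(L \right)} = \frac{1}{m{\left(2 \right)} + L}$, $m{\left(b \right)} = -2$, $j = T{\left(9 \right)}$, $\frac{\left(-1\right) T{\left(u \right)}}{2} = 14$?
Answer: $70756$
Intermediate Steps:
$T{\left(u \right)} = -28$ ($T{\left(u \right)} = \left(-2\right) 14 = -28$)
$j = -28$
$q{\left(L \right)} = \frac{1}{-2 + L}$
$I{\left(p \right)} = \frac{2 p}{-10 + p}$
$t = 266$ ($t = - \frac{28}{2 \frac{1}{-2 + 4} \frac{1}{-10 + \frac{1}{-2 + 4}}} = - \frac{28}{2 \cdot \frac{1}{2} \frac{1}{-10 + \frac{1}{2}}} = - \frac{28}{2 \cdot \frac{1}{2} \frac{1}{- \frac{19}{2}}} = - \frac{28}{2 \cdot \frac{1}{2} \left(- \frac{2}{19}\right)} = - \frac{28}{- \frac{2}{19}} = \left(-28\right) \left(- \frac{19}{2}\right) = 266$)
$t^{2} = 266^{2} = 70756$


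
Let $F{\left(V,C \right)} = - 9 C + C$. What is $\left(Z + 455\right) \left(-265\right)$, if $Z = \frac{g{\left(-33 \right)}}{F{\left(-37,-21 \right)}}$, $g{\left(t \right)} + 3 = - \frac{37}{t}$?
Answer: $- \frac{334225685}{2772} \approx -1.2057 \cdot 10^{5}$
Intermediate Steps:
$F{\left(V,C \right)} = - 8 C$
$g{\left(t \right)} = -3 - \frac{37}{t}$
$Z = - \frac{31}{2772}$ ($Z = \frac{-3 - \frac{37}{-33}}{\left(-8\right) \left(-21\right)} = \frac{-3 - - \frac{37}{33}}{168} = \left(-3 + \frac{37}{33}\right) \frac{1}{168} = \left(- \frac{62}{33}\right) \frac{1}{168} = - \frac{31}{2772} \approx -0.011183$)
$\left(Z + 455\right) \left(-265\right) = \left(- \frac{31}{2772} + 455\right) \left(-265\right) = \frac{1261229}{2772} \left(-265\right) = - \frac{334225685}{2772}$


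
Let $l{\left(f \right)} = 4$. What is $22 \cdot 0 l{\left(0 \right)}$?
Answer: $0$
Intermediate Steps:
$22 \cdot 0 l{\left(0 \right)} = 22 \cdot 0 \cdot 4 = 0 \cdot 4 = 0$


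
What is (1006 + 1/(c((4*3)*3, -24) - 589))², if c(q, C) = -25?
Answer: 381532288489/376996 ≈ 1.0120e+6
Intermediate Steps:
(1006 + 1/(c((4*3)*3, -24) - 589))² = (1006 + 1/(-25 - 589))² = (1006 + 1/(-614))² = (1006 - 1/614)² = (617683/614)² = 381532288489/376996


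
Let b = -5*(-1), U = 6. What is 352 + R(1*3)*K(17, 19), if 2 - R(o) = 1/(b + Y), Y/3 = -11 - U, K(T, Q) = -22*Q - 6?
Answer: -11620/23 ≈ -505.22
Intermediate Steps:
K(T, Q) = -6 - 22*Q
Y = -51 (Y = 3*(-11 - 1*6) = 3*(-11 - 6) = 3*(-17) = -51)
b = 5
R(o) = 93/46 (R(o) = 2 - 1/(5 - 51) = 2 - 1/(-46) = 2 - 1*(-1/46) = 2 + 1/46 = 93/46)
352 + R(1*3)*K(17, 19) = 352 + 93*(-6 - 22*19)/46 = 352 + 93*(-6 - 418)/46 = 352 + (93/46)*(-424) = 352 - 19716/23 = -11620/23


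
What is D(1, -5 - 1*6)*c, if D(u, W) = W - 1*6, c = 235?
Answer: -3995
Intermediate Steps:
D(u, W) = -6 + W (D(u, W) = W - 6 = -6 + W)
D(1, -5 - 1*6)*c = (-6 + (-5 - 1*6))*235 = (-6 + (-5 - 6))*235 = (-6 - 11)*235 = -17*235 = -3995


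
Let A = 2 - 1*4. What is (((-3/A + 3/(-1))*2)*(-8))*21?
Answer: 504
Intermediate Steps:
A = -2 (A = 2 - 4 = -2)
(((-3/A + 3/(-1))*2)*(-8))*21 = (((-3/(-2) + 3/(-1))*2)*(-8))*21 = (((-3*(-½) + 3*(-1))*2)*(-8))*21 = (((3/2 - 3)*2)*(-8))*21 = (-3/2*2*(-8))*21 = -3*(-8)*21 = 24*21 = 504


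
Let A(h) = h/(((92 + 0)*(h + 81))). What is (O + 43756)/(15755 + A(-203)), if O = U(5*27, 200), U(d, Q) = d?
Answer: 492632584/176834323 ≈ 2.7858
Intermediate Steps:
O = 135 (O = 5*27 = 135)
A(h) = h/(7452 + 92*h) (A(h) = h/((92*(81 + h))) = h/(7452 + 92*h))
(O + 43756)/(15755 + A(-203)) = (135 + 43756)/(15755 + (1/92)*(-203)/(81 - 203)) = 43891/(15755 + (1/92)*(-203)/(-122)) = 43891/(15755 + (1/92)*(-203)*(-1/122)) = 43891/(15755 + 203/11224) = 43891/(176834323/11224) = 43891*(11224/176834323) = 492632584/176834323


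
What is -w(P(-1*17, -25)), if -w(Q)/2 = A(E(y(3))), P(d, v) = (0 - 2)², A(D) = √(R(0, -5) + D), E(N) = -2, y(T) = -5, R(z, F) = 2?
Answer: 0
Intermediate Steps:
A(D) = √(2 + D)
P(d, v) = 4 (P(d, v) = (-2)² = 4)
w(Q) = 0 (w(Q) = -2*√(2 - 2) = -2*√0 = -2*0 = 0)
-w(P(-1*17, -25)) = -1*0 = 0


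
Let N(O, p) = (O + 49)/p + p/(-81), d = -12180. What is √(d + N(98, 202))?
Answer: I*√40262247514/1818 ≈ 110.37*I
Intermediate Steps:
N(O, p) = -p/81 + (49 + O)/p (N(O, p) = (49 + O)/p + p*(-1/81) = (49 + O)/p - p/81 = -p/81 + (49 + O)/p)
√(d + N(98, 202)) = √(-12180 + (49 + 98 - 1/81*202²)/202) = √(-12180 + (49 + 98 - 1/81*40804)/202) = √(-12180 + (49 + 98 - 40804/81)/202) = √(-12180 + (1/202)*(-28897/81)) = √(-12180 - 28897/16362) = √(-199318057/16362) = I*√40262247514/1818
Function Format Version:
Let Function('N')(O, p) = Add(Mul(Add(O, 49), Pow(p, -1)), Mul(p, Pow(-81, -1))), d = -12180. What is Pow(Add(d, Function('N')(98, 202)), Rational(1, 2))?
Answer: Mul(Rational(1, 1818), I, Pow(40262247514, Rational(1, 2))) ≈ Mul(110.37, I)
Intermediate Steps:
Function('N')(O, p) = Add(Mul(Rational(-1, 81), p), Mul(Pow(p, -1), Add(49, O))) (Function('N')(O, p) = Add(Mul(Add(49, O), Pow(p, -1)), Mul(p, Rational(-1, 81))) = Add(Mul(Pow(p, -1), Add(49, O)), Mul(Rational(-1, 81), p)) = Add(Mul(Rational(-1, 81), p), Mul(Pow(p, -1), Add(49, O))))
Pow(Add(d, Function('N')(98, 202)), Rational(1, 2)) = Pow(Add(-12180, Mul(Pow(202, -1), Add(49, 98, Mul(Rational(-1, 81), Pow(202, 2))))), Rational(1, 2)) = Pow(Add(-12180, Mul(Rational(1, 202), Add(49, 98, Mul(Rational(-1, 81), 40804)))), Rational(1, 2)) = Pow(Add(-12180, Mul(Rational(1, 202), Add(49, 98, Rational(-40804, 81)))), Rational(1, 2)) = Pow(Add(-12180, Mul(Rational(1, 202), Rational(-28897, 81))), Rational(1, 2)) = Pow(Add(-12180, Rational(-28897, 16362)), Rational(1, 2)) = Pow(Rational(-199318057, 16362), Rational(1, 2)) = Mul(Rational(1, 1818), I, Pow(40262247514, Rational(1, 2)))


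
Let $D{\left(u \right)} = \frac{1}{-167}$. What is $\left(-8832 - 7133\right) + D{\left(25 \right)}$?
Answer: $- \frac{2666156}{167} \approx -15965.0$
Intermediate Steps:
$D{\left(u \right)} = - \frac{1}{167}$
$\left(-8832 - 7133\right) + D{\left(25 \right)} = \left(-8832 - 7133\right) - \frac{1}{167} = -15965 - \frac{1}{167} = - \frac{2666156}{167}$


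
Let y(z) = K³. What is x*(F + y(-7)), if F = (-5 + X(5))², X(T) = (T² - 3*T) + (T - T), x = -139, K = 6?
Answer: -33499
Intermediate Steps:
X(T) = T² - 3*T (X(T) = (T² - 3*T) + 0 = T² - 3*T)
F = 25 (F = (-5 + 5*(-3 + 5))² = (-5 + 5*2)² = (-5 + 10)² = 5² = 25)
y(z) = 216 (y(z) = 6³ = 216)
x*(F + y(-7)) = -139*(25 + 216) = -139*241 = -33499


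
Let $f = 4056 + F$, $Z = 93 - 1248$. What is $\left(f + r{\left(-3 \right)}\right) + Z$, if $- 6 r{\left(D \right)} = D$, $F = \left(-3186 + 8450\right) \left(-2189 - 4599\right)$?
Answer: $- \frac{71458261}{2} \approx -3.5729 \cdot 10^{7}$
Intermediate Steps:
$F = -35732032$ ($F = 5264 \left(-6788\right) = -35732032$)
$r{\left(D \right)} = - \frac{D}{6}$
$Z = -1155$ ($Z = 93 - 1248 = -1155$)
$f = -35727976$ ($f = 4056 - 35732032 = -35727976$)
$\left(f + r{\left(-3 \right)}\right) + Z = \left(-35727976 - - \frac{1}{2}\right) - 1155 = \left(-35727976 + \frac{1}{2}\right) - 1155 = - \frac{71455951}{2} - 1155 = - \frac{71458261}{2}$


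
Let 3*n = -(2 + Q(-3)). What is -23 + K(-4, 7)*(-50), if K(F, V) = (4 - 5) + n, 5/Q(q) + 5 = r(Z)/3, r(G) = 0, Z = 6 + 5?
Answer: 131/3 ≈ 43.667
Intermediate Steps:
Z = 11
Q(q) = -1 (Q(q) = 5/(-5 + 0/3) = 5/(-5 + 0*(⅓)) = 5/(-5 + 0) = 5/(-5) = 5*(-⅕) = -1)
n = -⅓ (n = (-(2 - 1))/3 = (-1*1)/3 = (⅓)*(-1) = -⅓ ≈ -0.33333)
K(F, V) = -4/3 (K(F, V) = (4 - 5) - ⅓ = -1 - ⅓ = -4/3)
-23 + K(-4, 7)*(-50) = -23 - 4/3*(-50) = -23 + 200/3 = 131/3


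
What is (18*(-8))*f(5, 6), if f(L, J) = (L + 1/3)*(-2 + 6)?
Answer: -3072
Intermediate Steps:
f(L, J) = 4/3 + 4*L (f(L, J) = (L + 1*(1/3))*4 = (L + 1/3)*4 = (1/3 + L)*4 = 4/3 + 4*L)
(18*(-8))*f(5, 6) = (18*(-8))*(4/3 + 4*5) = -144*(4/3 + 20) = -144*64/3 = -3072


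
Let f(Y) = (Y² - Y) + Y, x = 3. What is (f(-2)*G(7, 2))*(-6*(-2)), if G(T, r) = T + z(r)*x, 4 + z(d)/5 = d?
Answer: -1104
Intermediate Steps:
z(d) = -20 + 5*d
f(Y) = Y²
G(T, r) = -60 + T + 15*r (G(T, r) = T + (-20 + 5*r)*3 = T + (-60 + 15*r) = -60 + T + 15*r)
(f(-2)*G(7, 2))*(-6*(-2)) = ((-2)²*(-60 + 7 + 15*2))*(-6*(-2)) = (4*(-60 + 7 + 30))*12 = (4*(-23))*12 = -92*12 = -1104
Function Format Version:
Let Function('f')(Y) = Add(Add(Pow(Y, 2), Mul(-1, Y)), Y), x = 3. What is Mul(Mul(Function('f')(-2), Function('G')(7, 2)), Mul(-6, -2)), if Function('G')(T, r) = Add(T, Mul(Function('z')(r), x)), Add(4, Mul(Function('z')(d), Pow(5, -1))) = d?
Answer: -1104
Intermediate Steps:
Function('z')(d) = Add(-20, Mul(5, d))
Function('f')(Y) = Pow(Y, 2)
Function('G')(T, r) = Add(-60, T, Mul(15, r)) (Function('G')(T, r) = Add(T, Mul(Add(-20, Mul(5, r)), 3)) = Add(T, Add(-60, Mul(15, r))) = Add(-60, T, Mul(15, r)))
Mul(Mul(Function('f')(-2), Function('G')(7, 2)), Mul(-6, -2)) = Mul(Mul(Pow(-2, 2), Add(-60, 7, Mul(15, 2))), Mul(-6, -2)) = Mul(Mul(4, Add(-60, 7, 30)), 12) = Mul(Mul(4, -23), 12) = Mul(-92, 12) = -1104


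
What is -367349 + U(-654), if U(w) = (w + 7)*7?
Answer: -371878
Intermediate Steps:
U(w) = 49 + 7*w (U(w) = (7 + w)*7 = 49 + 7*w)
-367349 + U(-654) = -367349 + (49 + 7*(-654)) = -367349 + (49 - 4578) = -367349 - 4529 = -371878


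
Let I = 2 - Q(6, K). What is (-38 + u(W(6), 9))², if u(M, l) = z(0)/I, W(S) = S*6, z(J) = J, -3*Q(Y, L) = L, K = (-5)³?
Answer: 1444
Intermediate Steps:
K = -125
Q(Y, L) = -L/3
W(S) = 6*S
I = -119/3 (I = 2 - (-1)*(-125)/3 = 2 - 1*125/3 = 2 - 125/3 = -119/3 ≈ -39.667)
u(M, l) = 0 (u(M, l) = 0/(-119/3) = 0*(-3/119) = 0)
(-38 + u(W(6), 9))² = (-38 + 0)² = (-38)² = 1444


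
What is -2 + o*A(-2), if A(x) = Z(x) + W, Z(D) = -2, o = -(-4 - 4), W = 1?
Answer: -10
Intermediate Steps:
o = 8 (o = -1*(-8) = 8)
A(x) = -1 (A(x) = -2 + 1 = -1)
-2 + o*A(-2) = -2 + 8*(-1) = -2 - 8 = -10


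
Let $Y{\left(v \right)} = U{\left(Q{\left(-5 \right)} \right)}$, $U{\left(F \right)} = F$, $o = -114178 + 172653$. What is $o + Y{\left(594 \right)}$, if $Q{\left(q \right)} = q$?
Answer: $58470$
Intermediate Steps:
$o = 58475$
$Y{\left(v \right)} = -5$
$o + Y{\left(594 \right)} = 58475 - 5 = 58470$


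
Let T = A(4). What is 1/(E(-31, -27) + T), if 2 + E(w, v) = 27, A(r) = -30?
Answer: -1/5 ≈ -0.20000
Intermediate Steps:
E(w, v) = 25 (E(w, v) = -2 + 27 = 25)
T = -30
1/(E(-31, -27) + T) = 1/(25 - 30) = 1/(-5) = -1/5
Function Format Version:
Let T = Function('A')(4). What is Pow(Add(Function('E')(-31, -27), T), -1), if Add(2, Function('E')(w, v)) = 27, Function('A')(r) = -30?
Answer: Rational(-1, 5) ≈ -0.20000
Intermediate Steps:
Function('E')(w, v) = 25 (Function('E')(w, v) = Add(-2, 27) = 25)
T = -30
Pow(Add(Function('E')(-31, -27), T), -1) = Pow(Add(25, -30), -1) = Pow(-5, -1) = Rational(-1, 5)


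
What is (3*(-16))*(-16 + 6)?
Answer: 480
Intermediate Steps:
(3*(-16))*(-16 + 6) = -48*(-10) = 480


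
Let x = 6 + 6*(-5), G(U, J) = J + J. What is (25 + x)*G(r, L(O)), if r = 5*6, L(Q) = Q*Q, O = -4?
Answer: 32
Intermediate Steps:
L(Q) = Q**2
r = 30
G(U, J) = 2*J
x = -24 (x = 6 - 30 = -24)
(25 + x)*G(r, L(O)) = (25 - 24)*(2*(-4)**2) = 1*(2*16) = 1*32 = 32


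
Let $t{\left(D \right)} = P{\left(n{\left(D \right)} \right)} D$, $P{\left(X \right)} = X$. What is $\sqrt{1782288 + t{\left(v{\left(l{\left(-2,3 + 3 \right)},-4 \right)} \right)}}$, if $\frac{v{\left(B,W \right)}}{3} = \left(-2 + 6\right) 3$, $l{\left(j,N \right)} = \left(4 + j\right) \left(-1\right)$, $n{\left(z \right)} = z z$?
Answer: $12 \sqrt{12701} \approx 1352.4$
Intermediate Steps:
$n{\left(z \right)} = z^{2}$
$l{\left(j,N \right)} = -4 - j$
$v{\left(B,W \right)} = 36$ ($v{\left(B,W \right)} = 3 \left(-2 + 6\right) 3 = 3 \cdot 4 \cdot 3 = 3 \cdot 12 = 36$)
$t{\left(D \right)} = D^{3}$ ($t{\left(D \right)} = D^{2} D = D^{3}$)
$\sqrt{1782288 + t{\left(v{\left(l{\left(-2,3 + 3 \right)},-4 \right)} \right)}} = \sqrt{1782288 + 36^{3}} = \sqrt{1782288 + 46656} = \sqrt{1828944} = 12 \sqrt{12701}$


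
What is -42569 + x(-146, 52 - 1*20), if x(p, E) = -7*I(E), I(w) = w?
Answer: -42793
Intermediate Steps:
x(p, E) = -7*E
-42569 + x(-146, 52 - 1*20) = -42569 - 7*(52 - 1*20) = -42569 - 7*(52 - 20) = -42569 - 7*32 = -42569 - 224 = -42793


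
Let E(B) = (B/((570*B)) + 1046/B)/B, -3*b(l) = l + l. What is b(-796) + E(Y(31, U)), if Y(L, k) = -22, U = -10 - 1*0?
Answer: 73498259/137940 ≈ 532.83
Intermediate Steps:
b(l) = -2*l/3 (b(l) = -(l + l)/3 = -2*l/3)
U = -10 (U = -10 + 0 = -10)
E(B) = (1/570 + 1046/B)/B (E(B) = (B*(1/(570*B)) + 1046/B)/B = (1/570 + 1046/B)/B)
b(-796) + E(Y(31, U)) = -⅔*(-796) + (1/570)*(596220 - 22)/(-22)² = 1592/3 + (1/570)*(1/484)*596198 = 1592/3 + 298099/137940 = 73498259/137940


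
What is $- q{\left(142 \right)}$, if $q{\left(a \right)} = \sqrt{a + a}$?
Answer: $- 2 \sqrt{71} \approx -16.852$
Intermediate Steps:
$q{\left(a \right)} = \sqrt{2} \sqrt{a}$ ($q{\left(a \right)} = \sqrt{2 a} = \sqrt{2} \sqrt{a}$)
$- q{\left(142 \right)} = - \sqrt{2} \sqrt{142} = - 2 \sqrt{71}$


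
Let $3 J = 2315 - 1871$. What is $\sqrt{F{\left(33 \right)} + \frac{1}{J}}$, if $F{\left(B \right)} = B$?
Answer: $\frac{\sqrt{180745}}{74} \approx 5.7451$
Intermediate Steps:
$J = 148$ ($J = \frac{2315 - 1871}{3} = \frac{1}{3} \cdot 444 = 148$)
$\sqrt{F{\left(33 \right)} + \frac{1}{J}} = \sqrt{33 + \frac{1}{148}} = \sqrt{\frac{4885}{148}} = \frac{\sqrt{180745}}{74}$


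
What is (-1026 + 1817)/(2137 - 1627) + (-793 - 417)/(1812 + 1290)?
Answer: 27827/23970 ≈ 1.1609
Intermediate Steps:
(-1026 + 1817)/(2137 - 1627) + (-793 - 417)/(1812 + 1290) = 791/510 - 1210/3102 = 791*(1/510) - 1210*1/3102 = 791/510 - 55/141 = 27827/23970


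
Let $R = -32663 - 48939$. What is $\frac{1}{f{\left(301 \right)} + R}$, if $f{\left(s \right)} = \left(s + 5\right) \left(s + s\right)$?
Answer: $\frac{1}{102610} \approx 9.7456 \cdot 10^{-6}$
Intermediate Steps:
$R = -81602$
$f{\left(s \right)} = 2 s \left(5 + s\right)$ ($f{\left(s \right)} = \left(5 + s\right) 2 s = 2 s \left(5 + s\right)$)
$\frac{1}{f{\left(301 \right)} + R} = \frac{1}{2 \cdot 301 \left(5 + 301\right) - 81602} = \frac{1}{2 \cdot 301 \cdot 306 - 81602} = \frac{1}{184212 - 81602} = \frac{1}{102610}$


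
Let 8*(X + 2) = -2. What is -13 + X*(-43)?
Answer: 335/4 ≈ 83.750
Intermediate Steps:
X = -9/4 (X = -2 + (⅛)*(-2) = -2 - ¼ = -9/4 ≈ -2.2500)
-13 + X*(-43) = -13 - 9/4*(-43) = -13 + 387/4 = 335/4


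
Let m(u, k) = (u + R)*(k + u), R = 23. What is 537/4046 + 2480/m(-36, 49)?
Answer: -9943327/683774 ≈ -14.542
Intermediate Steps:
m(u, k) = (23 + u)*(k + u) (m(u, k) = (u + 23)*(k + u) = (23 + u)*(k + u))
537/4046 + 2480/m(-36, 49) = 537/4046 + 2480/((-36)² + 23*49 + 23*(-36) + 49*(-36)) = 537*(1/4046) + 2480/(1296 + 1127 - 828 - 1764) = 537/4046 + 2480/(-169) = 537/4046 + 2480*(-1/169) = 537/4046 - 2480/169 = -9943327/683774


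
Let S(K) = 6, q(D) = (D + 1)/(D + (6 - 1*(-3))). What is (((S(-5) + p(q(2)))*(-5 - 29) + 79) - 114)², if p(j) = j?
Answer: 7458361/121 ≈ 61639.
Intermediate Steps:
q(D) = (1 + D)/(9 + D) (q(D) = (1 + D)/(D + (6 + 3)) = (1 + D)/(D + 9) = (1 + D)/(9 + D))
(((S(-5) + p(q(2)))*(-5 - 29) + 79) - 114)² = (((6 + (1 + 2)/(9 + 2))*(-5 - 29) + 79) - 114)² = (((6 + 3/11)*(-34) + 79) - 114)² = (((69/11)*(-34) + 79) - 114)² = ((-2346/11 + 79) - 114)² = (-1477/11 - 114)² = (-2731/11)² = 7458361/121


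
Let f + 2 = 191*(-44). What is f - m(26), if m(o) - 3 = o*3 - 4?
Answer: -8483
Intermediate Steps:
m(o) = -1 + 3*o (m(o) = 3 + (o*3 - 4) = 3 + (3*o - 4) = 3 + (-4 + 3*o) = -1 + 3*o)
f = -8406 (f = -2 + 191*(-44) = -2 - 8404 = -8406)
f - m(26) = -8406 - (-1 + 3*26) = -8406 - (-1 + 78) = -8406 - 1*77 = -8406 - 77 = -8483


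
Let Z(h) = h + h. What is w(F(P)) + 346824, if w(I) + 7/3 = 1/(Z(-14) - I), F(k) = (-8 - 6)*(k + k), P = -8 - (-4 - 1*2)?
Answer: 29133019/84 ≈ 3.4682e+5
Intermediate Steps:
Z(h) = 2*h
P = -2 (P = -8 - (-4 - 2) = -8 - 1*(-6) = -8 + 6 = -2)
F(k) = -28*k
w(I) = -7/3 + 1/(-28 - I) (w(I) = -7/3 + 1/(2*(-14) - I) = -7/3 + 1/(-28 - I))
w(F(P)) + 346824 = (-199 - (-196)*(-2))/(3*(28 - 28*(-2))) + 346824 = (-199 - 7*56)/(3*(28 + 56)) + 346824 = (1/3)*(-199 - 392)/84 + 346824 = (1/3)*(1/84)*(-591) + 346824 = -197/84 + 346824 = 29133019/84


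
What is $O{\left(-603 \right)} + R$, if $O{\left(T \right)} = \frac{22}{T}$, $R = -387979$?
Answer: $- \frac{233951359}{603} \approx -3.8798 \cdot 10^{5}$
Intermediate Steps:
$O{\left(-603 \right)} + R = \frac{22}{-603} - 387979 = 22 \left(- \frac{1}{603}\right) - 387979 = - \frac{22}{603} - 387979 = - \frac{233951359}{603}$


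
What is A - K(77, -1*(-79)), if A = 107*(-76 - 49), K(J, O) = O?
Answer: -13454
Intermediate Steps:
A = -13375 (A = 107*(-125) = -13375)
A - K(77, -1*(-79)) = -13375 - (-1)*(-79) = -13375 - 1*79 = -13375 - 79 = -13454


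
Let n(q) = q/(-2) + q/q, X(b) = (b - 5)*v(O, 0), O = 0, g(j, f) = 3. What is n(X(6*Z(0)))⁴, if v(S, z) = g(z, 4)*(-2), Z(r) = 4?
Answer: 11316496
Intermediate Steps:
v(S, z) = -6 (v(S, z) = 3*(-2) = -6)
X(b) = 30 - 6*b (X(b) = (b - 5)*(-6) = (-5 + b)*(-6) = 30 - 6*b)
n(q) = 1 - q/2 (n(q) = q*(-½) + 1 = -q/2 + 1 = 1 - q/2)
n(X(6*Z(0)))⁴ = (1 - (30 - 36*4)/2)⁴ = (1 - (30 - 6*24)/2)⁴ = (1 - (30 - 144)/2)⁴ = (1 - ½*(-114))⁴ = (1 + 57)⁴ = 58⁴ = 11316496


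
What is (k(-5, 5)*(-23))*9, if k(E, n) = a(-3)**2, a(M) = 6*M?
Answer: -67068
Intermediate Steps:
k(E, n) = 324 (k(E, n) = (6*(-3))**2 = (-18)**2 = 324)
(k(-5, 5)*(-23))*9 = (324*(-23))*9 = -7452*9 = -67068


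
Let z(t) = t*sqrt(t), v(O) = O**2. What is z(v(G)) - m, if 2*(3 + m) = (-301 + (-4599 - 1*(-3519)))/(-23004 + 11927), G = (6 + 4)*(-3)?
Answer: 598223081/22154 ≈ 27003.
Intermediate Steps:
G = -30 (G = 10*(-3) = -30)
m = -65081/22154 (m = -3 + ((-301 + (-4599 - 1*(-3519)))/(-23004 + 11927))/2 = -3 + ((-301 + (-4599 + 3519))/(-11077))/2 = -3 + ((-301 - 1080)*(-1/11077))/2 = -3 + (-1381*(-1/11077))/2 = -3 + (1/2)*(1381/11077) = -3 + 1381/22154 = -65081/22154 ≈ -2.9377)
z(t) = t**(3/2)
z(v(G)) - m = ((-30)**2)**(3/2) - 1*(-65081/22154) = 900**(3/2) + 65081/22154 = 27000 + 65081/22154 = 598223081/22154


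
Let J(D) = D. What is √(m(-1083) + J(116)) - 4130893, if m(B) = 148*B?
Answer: -4130893 + 2*I*√40042 ≈ -4.1309e+6 + 400.21*I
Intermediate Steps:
√(m(-1083) + J(116)) - 4130893 = √(148*(-1083) + 116) - 4130893 = √(-160284 + 116) - 4130893 = √(-160168) - 4130893 = 2*I*√40042 - 4130893 = -4130893 + 2*I*√40042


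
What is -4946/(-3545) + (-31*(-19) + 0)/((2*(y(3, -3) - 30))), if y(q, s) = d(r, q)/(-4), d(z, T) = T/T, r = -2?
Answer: -3577544/428945 ≈ -8.3403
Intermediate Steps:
d(z, T) = 1
y(q, s) = -¼ (y(q, s) = 1/(-4) = 1*(-¼) = -¼)
-4946/(-3545) + (-31*(-19) + 0)/((2*(y(3, -3) - 30))) = -4946/(-3545) + (-31*(-19) + 0)/((2*(-¼ - 30))) = -4946*(-1/3545) + (589 + 0)/((2*(-121/4))) = 4946/3545 + 589/(-121/2) = 4946/3545 + 589*(-2/121) = 4946/3545 - 1178/121 = -3577544/428945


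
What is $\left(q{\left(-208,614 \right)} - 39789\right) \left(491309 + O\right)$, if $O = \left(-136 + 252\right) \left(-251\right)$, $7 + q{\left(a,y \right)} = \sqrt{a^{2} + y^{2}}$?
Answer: $-18393432628 + 924386 \sqrt{105065} \approx -1.8094 \cdot 10^{10}$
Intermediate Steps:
$q{\left(a,y \right)} = -7 + \sqrt{a^{2} + y^{2}}$
$O = -29116$ ($O = 116 \left(-251\right) = -29116$)
$\left(q{\left(-208,614 \right)} - 39789\right) \left(491309 + O\right) = \left(\left(-7 + \sqrt{\left(-208\right)^{2} + 614^{2}}\right) - 39789\right) \left(491309 - 29116\right) = \left(\left(-7 + \sqrt{43264 + 376996}\right) - 39789\right) 462193 = \left(\left(-7 + \sqrt{420260}\right) - 39789\right) 462193 = \left(\left(-7 + 2 \sqrt{105065}\right) - 39789\right) 462193 = \left(-39796 + 2 \sqrt{105065}\right) 462193 = -18393432628 + 924386 \sqrt{105065}$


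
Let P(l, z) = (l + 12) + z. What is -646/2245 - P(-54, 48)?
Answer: -14116/2245 ≈ -6.2878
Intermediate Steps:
P(l, z) = 12 + l + z (P(l, z) = (12 + l) + z = 12 + l + z)
-646/2245 - P(-54, 48) = -646/2245 - (12 - 54 + 48) = -646*1/2245 - 1*6 = -646/2245 - 6 = -14116/2245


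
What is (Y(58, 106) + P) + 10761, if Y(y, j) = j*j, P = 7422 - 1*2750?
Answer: 26669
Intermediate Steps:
P = 4672 (P = 7422 - 2750 = 4672)
Y(y, j) = j²
(Y(58, 106) + P) + 10761 = (106² + 4672) + 10761 = (11236 + 4672) + 10761 = 15908 + 10761 = 26669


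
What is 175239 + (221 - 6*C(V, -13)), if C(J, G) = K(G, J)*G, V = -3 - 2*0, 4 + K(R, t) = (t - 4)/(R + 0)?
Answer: 175190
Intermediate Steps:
K(R, t) = -4 + (-4 + t)/R (K(R, t) = -4 + (t - 4)/(R + 0) = -4 + (-4 + t)/R)
V = -3 (V = -3 + 0 = -3)
C(J, G) = -4 + J - 4*G (C(J, G) = ((-4 + J - 4*G)/G)*G = -4 + J - 4*G)
175239 + (221 - 6*C(V, -13)) = 175239 + (221 - 6*(-4 - 3 - 4*(-13))) = 175239 + (221 - 6*(-4 - 3 + 52)) = 175239 + (221 - 6*45) = 175239 + (221 - 270) = 175239 - 49 = 175190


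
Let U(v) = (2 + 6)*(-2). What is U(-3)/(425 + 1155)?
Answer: -4/395 ≈ -0.010127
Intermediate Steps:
U(v) = -16 (U(v) = 8*(-2) = -16)
U(-3)/(425 + 1155) = -16/(425 + 1155) = -16/1580 = (1/1580)*(-16) = -4/395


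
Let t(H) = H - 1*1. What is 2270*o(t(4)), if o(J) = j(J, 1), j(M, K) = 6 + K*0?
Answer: 13620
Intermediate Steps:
t(H) = -1 + H (t(H) = H - 1 = -1 + H)
j(M, K) = 6 (j(M, K) = 6 + 0 = 6)
o(J) = 6
2270*o(t(4)) = 2270*6 = 13620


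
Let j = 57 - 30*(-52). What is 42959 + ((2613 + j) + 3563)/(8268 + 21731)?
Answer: 1288734834/29999 ≈ 42959.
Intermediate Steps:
j = 1617 (j = 57 + 1560 = 1617)
42959 + ((2613 + j) + 3563)/(8268 + 21731) = 42959 + ((2613 + 1617) + 3563)/(8268 + 21731) = 42959 + (4230 + 3563)/29999 = 42959 + 7793*(1/29999) = 42959 + 7793/29999 = 1288734834/29999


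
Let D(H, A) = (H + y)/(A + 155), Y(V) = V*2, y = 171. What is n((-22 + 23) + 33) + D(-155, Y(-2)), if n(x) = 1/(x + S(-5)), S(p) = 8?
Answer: 823/6342 ≈ 0.12977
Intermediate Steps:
Y(V) = 2*V
n(x) = 1/(8 + x) (n(x) = 1/(x + 8) = 1/(8 + x))
D(H, A) = (171 + H)/(155 + A) (D(H, A) = (H + 171)/(A + 155) = (171 + H)/(155 + A))
n((-22 + 23) + 33) + D(-155, Y(-2)) = 1/(8 + ((-22 + 23) + 33)) + (171 - 155)/(155 + 2*(-2)) = 1/(8 + (1 + 33)) + 16/(155 - 4) = 1/(8 + 34) + 16/151 = 1/42 + (1/151)*16 = 1/42 + 16/151 = 823/6342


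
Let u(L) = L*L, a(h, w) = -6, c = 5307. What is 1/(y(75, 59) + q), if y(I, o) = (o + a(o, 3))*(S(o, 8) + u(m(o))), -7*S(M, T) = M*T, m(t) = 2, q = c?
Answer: 7/13617 ≈ 0.00051406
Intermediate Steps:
q = 5307
S(M, T) = -M*T/7
u(L) = L**2
y(I, o) = (-6 + o)*(4 - 8*o/7) (y(I, o) = (o - 6)*(-1/7*o*8 + 2**2) = (-6 + o)*(-8*o/7 + 4) = (-6 + o)*(4 - 8*o/7))
1/(y(75, 59) + q) = 1/((-24 - 8/7*59**2 + (76/7)*59) + 5307) = 1/((-24 - 8/7*3481 + 4484/7) + 5307) = 1/((-24 - 27848/7 + 4484/7) + 5307) = 1/(-23532/7 + 5307) = 1/(13617/7) = 7/13617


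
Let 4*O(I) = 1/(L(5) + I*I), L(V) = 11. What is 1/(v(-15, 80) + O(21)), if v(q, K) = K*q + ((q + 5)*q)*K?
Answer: 1808/19526401 ≈ 9.2593e-5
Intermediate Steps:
v(q, K) = K*q + K*q*(5 + q) (v(q, K) = K*q + ((5 + q)*q)*K = K*q + (q*(5 + q))*K = K*q + K*q*(5 + q))
O(I) = 1/(4*(11 + I²)) (O(I) = 1/(4*(11 + I*I)) = 1/(4*(11 + I²)))
1/(v(-15, 80) + O(21)) = 1/(80*(-15)*(6 - 15) + 1/(4*(11 + 21²))) = 1/(80*(-15)*(-9) + 1/(4*(11 + 441))) = 1/(10800 + (¼)/452) = 1/(10800 + (¼)*(1/452)) = 1/(10800 + 1/1808) = 1/(19526401/1808) = 1808/19526401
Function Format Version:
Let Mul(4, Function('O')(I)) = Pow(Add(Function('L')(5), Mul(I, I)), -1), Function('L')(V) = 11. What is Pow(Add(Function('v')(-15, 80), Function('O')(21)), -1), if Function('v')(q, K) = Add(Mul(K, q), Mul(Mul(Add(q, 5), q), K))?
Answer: Rational(1808, 19526401) ≈ 9.2593e-5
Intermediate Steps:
Function('v')(q, K) = Add(Mul(K, q), Mul(K, q, Add(5, q))) (Function('v')(q, K) = Add(Mul(K, q), Mul(Mul(Add(5, q), q), K)) = Add(Mul(K, q), Mul(Mul(q, Add(5, q)), K)) = Add(Mul(K, q), Mul(K, q, Add(5, q))))
Function('O')(I) = Mul(Rational(1, 4), Pow(Add(11, Pow(I, 2)), -1)) (Function('O')(I) = Mul(Rational(1, 4), Pow(Add(11, Mul(I, I)), -1)) = Mul(Rational(1, 4), Pow(Add(11, Pow(I, 2)), -1)))
Pow(Add(Function('v')(-15, 80), Function('O')(21)), -1) = Pow(Add(Mul(80, -15, Add(6, -15)), Mul(Rational(1, 4), Pow(Add(11, Pow(21, 2)), -1))), -1) = Pow(Add(Mul(80, -15, -9), Mul(Rational(1, 4), Pow(Add(11, 441), -1))), -1) = Pow(Add(10800, Mul(Rational(1, 4), Pow(452, -1))), -1) = Pow(Add(10800, Mul(Rational(1, 4), Rational(1, 452))), -1) = Pow(Add(10800, Rational(1, 1808)), -1) = Pow(Rational(19526401, 1808), -1) = Rational(1808, 19526401)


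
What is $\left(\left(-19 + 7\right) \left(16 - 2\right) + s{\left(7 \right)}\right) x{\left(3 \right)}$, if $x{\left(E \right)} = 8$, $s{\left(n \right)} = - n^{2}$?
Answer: $-1736$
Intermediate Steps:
$\left(\left(-19 + 7\right) \left(16 - 2\right) + s{\left(7 \right)}\right) x{\left(3 \right)} = \left(\left(-19 + 7\right) \left(16 - 2\right) - 7^{2}\right) 8 = \left(\left(-12\right) 14 - 49\right) 8 = \left(-168 - 49\right) 8 = \left(-217\right) 8 = -1736$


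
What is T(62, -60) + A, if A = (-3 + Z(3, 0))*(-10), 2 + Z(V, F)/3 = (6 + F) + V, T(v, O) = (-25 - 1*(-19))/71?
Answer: -12786/71 ≈ -180.08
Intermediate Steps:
T(v, O) = -6/71 (T(v, O) = (-25 + 19)*(1/71) = -6*1/71 = -6/71)
Z(V, F) = 12 + 3*F + 3*V (Z(V, F) = -6 + 3*((6 + F) + V) = -6 + 3*(6 + F + V) = -6 + (18 + 3*F + 3*V) = 12 + 3*F + 3*V)
A = -180 (A = (-3 + (12 + 3*0 + 3*3))*(-10) = (-3 + (12 + 0 + 9))*(-10) = (-3 + 21)*(-10) = 18*(-10) = -180)
T(62, -60) + A = -6/71 - 180 = -12786/71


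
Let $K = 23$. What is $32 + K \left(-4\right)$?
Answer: $-60$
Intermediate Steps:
$32 + K \left(-4\right) = 32 + 23 \left(-4\right) = 32 - 92 = -60$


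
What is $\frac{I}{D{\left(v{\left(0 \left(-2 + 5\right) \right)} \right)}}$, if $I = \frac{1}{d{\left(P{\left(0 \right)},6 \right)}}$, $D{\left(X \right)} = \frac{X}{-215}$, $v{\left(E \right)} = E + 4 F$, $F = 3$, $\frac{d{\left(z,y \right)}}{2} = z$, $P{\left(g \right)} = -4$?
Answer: $\frac{215}{96} \approx 2.2396$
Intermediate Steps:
$d{\left(z,y \right)} = 2 z$
$v{\left(E \right)} = 12 + E$ ($v{\left(E \right)} = E + 4 \cdot 3 = E + 12 = 12 + E$)
$D{\left(X \right)} = - \frac{X}{215}$ ($D{\left(X \right)} = X \left(- \frac{1}{215}\right) = - \frac{X}{215}$)
$I = - \frac{1}{8}$ ($I = \frac{1}{2 \left(-4\right)} = \frac{1}{-8} = - \frac{1}{8} \approx -0.125$)
$\frac{I}{D{\left(v{\left(0 \left(-2 + 5\right) \right)} \right)}} = - \frac{1}{8 \left(- \frac{12 + 0 \left(-2 + 5\right)}{215}\right)} = - \frac{1}{8 \left(- \frac{12 + 0 \cdot 3}{215}\right)} = - \frac{1}{8 \left(- \frac{12 + 0}{215}\right)} = - \frac{1}{8 \left(\left(- \frac{1}{215}\right) 12\right)} = - \frac{1}{8 \left(- \frac{12}{215}\right)} = \left(- \frac{1}{8}\right) \left(- \frac{215}{12}\right) = \frac{215}{96}$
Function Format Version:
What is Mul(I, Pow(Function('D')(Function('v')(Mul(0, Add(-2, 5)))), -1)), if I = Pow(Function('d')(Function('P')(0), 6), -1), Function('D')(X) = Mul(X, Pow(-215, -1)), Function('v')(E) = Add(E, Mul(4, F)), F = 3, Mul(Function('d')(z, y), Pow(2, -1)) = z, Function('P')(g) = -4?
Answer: Rational(215, 96) ≈ 2.2396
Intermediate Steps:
Function('d')(z, y) = Mul(2, z)
Function('v')(E) = Add(12, E) (Function('v')(E) = Add(E, Mul(4, 3)) = Add(E, 12) = Add(12, E))
Function('D')(X) = Mul(Rational(-1, 215), X) (Function('D')(X) = Mul(X, Rational(-1, 215)) = Mul(Rational(-1, 215), X))
I = Rational(-1, 8) (I = Pow(Mul(2, -4), -1) = Pow(-8, -1) = Rational(-1, 8) ≈ -0.12500)
Mul(I, Pow(Function('D')(Function('v')(Mul(0, Add(-2, 5)))), -1)) = Mul(Rational(-1, 8), Pow(Mul(Rational(-1, 215), Add(12, Mul(0, Add(-2, 5)))), -1)) = Mul(Rational(-1, 8), Pow(Mul(Rational(-1, 215), Add(12, Mul(0, 3))), -1)) = Mul(Rational(-1, 8), Pow(Mul(Rational(-1, 215), Add(12, 0)), -1)) = Mul(Rational(-1, 8), Pow(Mul(Rational(-1, 215), 12), -1)) = Mul(Rational(-1, 8), Pow(Rational(-12, 215), -1)) = Mul(Rational(-1, 8), Rational(-215, 12)) = Rational(215, 96)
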